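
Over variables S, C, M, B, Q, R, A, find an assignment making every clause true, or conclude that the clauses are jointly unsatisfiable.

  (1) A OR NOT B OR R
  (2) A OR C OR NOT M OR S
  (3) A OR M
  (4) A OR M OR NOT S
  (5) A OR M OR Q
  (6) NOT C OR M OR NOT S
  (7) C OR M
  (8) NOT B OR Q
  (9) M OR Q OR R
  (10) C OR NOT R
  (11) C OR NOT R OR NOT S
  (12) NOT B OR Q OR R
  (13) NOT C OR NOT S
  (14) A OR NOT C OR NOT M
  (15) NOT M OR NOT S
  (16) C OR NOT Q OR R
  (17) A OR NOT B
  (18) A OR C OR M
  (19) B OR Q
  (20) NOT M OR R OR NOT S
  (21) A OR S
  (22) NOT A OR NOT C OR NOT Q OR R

S: False, C: True, M: True, B: True, Q: True, R: True, A: True

Set S = False.
  then (A OR S) forces A = True.
Try C = False:
  (C OR M) forces M = True.
  (C OR NOT R) forces R = False.
  (C OR NOT Q OR R) forces Q = False.
  (NOT B OR Q) forces B = False.
  clause (B OR Q) is falsified — backtrack.
So C = True.
Set M = True.
Set B = True.
  then (NOT B OR Q) forces Q = True.
  then (NOT A OR NOT C OR NOT Q OR R) forces R = True.
All clauses satisfied.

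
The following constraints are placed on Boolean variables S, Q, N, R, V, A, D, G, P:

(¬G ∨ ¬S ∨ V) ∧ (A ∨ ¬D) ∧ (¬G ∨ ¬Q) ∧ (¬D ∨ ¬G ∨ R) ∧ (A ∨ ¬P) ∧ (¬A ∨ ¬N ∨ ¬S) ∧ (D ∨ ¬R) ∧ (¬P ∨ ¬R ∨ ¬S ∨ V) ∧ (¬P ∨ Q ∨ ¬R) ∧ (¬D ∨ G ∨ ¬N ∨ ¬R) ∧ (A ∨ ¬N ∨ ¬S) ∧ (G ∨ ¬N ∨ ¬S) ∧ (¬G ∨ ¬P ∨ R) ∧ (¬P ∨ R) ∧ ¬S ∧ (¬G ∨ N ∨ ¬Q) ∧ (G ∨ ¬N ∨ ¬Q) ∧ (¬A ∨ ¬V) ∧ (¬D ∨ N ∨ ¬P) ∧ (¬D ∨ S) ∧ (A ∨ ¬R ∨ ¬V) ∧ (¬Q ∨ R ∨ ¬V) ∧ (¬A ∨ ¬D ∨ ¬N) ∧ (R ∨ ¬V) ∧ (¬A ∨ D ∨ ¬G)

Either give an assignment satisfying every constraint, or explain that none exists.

S=F, Q=F, N=T, R=F, V=F, A=T, D=F, G=F, P=F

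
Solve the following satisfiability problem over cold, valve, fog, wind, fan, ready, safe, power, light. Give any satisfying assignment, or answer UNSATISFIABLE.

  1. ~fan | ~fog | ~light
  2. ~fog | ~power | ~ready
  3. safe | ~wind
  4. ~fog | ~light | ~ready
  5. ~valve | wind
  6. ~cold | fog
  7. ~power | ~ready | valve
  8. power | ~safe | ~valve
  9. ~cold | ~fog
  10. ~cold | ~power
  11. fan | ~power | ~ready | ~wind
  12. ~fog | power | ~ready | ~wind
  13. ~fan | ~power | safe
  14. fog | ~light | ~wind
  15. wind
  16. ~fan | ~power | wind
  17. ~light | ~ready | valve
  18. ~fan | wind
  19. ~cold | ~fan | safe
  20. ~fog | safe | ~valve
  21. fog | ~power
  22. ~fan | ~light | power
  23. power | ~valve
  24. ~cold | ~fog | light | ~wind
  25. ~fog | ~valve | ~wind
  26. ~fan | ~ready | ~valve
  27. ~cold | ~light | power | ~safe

Unit clause (wind) forces wind = True.
In (safe | ~wind) only safe is left, so safe = True.
Try cold = True:
  (~cold | fog) forces fog = True.
  clause (~cold | ~fog) is falsified — backtrack.
So cold = False.
Set valve = False.
Set fog = True.
Set fan = False.
Set ready = False.
Set power = True.
Set light = True.
All clauses satisfied.

cold = False, valve = False, fog = True, wind = True, fan = False, ready = False, safe = True, power = True, light = True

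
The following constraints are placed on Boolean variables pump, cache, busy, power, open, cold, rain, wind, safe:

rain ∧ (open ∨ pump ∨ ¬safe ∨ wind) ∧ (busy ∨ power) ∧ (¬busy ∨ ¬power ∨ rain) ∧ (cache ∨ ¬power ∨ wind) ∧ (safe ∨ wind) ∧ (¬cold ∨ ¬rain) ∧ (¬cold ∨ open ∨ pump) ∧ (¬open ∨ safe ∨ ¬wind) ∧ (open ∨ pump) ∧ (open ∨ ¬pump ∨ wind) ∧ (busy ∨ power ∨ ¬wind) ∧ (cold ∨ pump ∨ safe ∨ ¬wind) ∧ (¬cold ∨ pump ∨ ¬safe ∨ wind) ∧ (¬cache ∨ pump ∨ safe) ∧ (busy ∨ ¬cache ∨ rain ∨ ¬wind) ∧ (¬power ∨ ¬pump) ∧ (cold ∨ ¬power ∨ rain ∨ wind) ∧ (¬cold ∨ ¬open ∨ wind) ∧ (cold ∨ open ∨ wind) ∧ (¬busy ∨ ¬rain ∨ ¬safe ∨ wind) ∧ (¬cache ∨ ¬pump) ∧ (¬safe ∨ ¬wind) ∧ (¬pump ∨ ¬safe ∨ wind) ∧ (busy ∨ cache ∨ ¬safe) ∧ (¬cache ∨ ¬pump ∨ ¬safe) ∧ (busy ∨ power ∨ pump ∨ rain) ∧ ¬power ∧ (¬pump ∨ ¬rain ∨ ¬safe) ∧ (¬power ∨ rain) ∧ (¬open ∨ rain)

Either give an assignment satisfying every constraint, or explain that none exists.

Unit clause (rain) forces rain = True.
In (¬cold ∨ ¬rain) only ¬cold is left, so cold = False.
Unit clause (¬power) forces power = False.
In (busy ∨ power) only busy is left, so busy = True.
Set pump = True.
  then (¬cache ∨ ¬pump) forces cache = False.
  then (¬pump ∨ ¬rain ∨ ¬safe) forces safe = False.
  then (safe ∨ wind) forces wind = True.
  then (¬open ∨ safe ∨ ¬wind) forces open = False.
All clauses satisfied.

pump: True, cache: False, busy: True, power: False, open: False, cold: False, rain: True, wind: True, safe: False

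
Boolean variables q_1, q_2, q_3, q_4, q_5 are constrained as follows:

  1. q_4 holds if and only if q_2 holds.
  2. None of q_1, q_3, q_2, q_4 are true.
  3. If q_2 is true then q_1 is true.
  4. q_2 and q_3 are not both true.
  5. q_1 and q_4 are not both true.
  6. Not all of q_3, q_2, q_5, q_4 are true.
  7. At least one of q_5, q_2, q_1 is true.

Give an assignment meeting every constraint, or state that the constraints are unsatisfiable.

q_1=F, q_2=F, q_3=F, q_4=F, q_5=T

  (1) q_4=F, q_2=F — same ✓
  (2) {q_1, q_3, q_2, q_4}: 0 true — none ✓
  (3) q_2=F ⇒ q_1: vacuous ✓
  (4) q_2=F, q_3=F — not both ✓
  (5) q_1=F, q_4=F — not both ✓
  (6) {q_3, q_2, q_5, q_4}: 1/4 true — not all ✓
  (7) {q_5, q_2, q_1}: 1 true — at least one ✓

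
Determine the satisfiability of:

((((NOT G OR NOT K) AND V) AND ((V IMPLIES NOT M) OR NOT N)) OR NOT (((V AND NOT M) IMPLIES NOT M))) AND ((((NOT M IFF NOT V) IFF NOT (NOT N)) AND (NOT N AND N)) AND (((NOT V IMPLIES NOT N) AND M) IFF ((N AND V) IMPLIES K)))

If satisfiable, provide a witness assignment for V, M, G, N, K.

Case N = True: the conjunct NOT N is False.
Case N = False: the conjunct N is False.
Both cases fail — unsatisfiable.

Unsatisfiable — no assignment works.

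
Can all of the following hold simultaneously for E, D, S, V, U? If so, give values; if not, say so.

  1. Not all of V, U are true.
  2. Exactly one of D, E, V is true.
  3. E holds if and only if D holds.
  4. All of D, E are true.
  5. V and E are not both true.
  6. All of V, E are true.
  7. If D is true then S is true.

UNSATISFIABLE

Case E = True:
  (2) with E=T forces D = False.
  Constraint (3) is violated (E=T, D=F) — contradiction.
Case E = False:
  Constraint (4) is violated (E=F) — contradiction.
Both cases fail — unsatisfiable.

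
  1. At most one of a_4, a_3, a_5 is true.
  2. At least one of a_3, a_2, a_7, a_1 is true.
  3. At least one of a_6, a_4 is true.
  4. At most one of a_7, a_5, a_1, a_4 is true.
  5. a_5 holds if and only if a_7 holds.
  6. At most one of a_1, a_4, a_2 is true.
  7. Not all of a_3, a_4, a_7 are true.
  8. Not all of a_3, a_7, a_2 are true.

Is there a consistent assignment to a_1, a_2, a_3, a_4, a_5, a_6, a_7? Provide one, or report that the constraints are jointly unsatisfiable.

a_1=F, a_2=T, a_3=F, a_4=F, a_5=F, a_6=T, a_7=F

  (1) {a_4, a_3, a_5}: 0 true — at most one ✓
  (2) {a_3, a_2, a_7, a_1}: 1 true — at least one ✓
  (3) {a_6, a_4}: 1 true — at least one ✓
  (4) {a_7, a_5, a_1, a_4}: 0 true — at most one ✓
  (5) a_5=F, a_7=F — same ✓
  (6) {a_1, a_4, a_2}: 1 true — at most one ✓
  (7) {a_3, a_4, a_7}: 0/3 true — not all ✓
  (8) {a_3, a_7, a_2}: 1/3 true — not all ✓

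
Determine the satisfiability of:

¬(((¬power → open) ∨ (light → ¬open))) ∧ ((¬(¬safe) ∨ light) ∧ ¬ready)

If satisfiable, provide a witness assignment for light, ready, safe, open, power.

No satisfying assignment exists.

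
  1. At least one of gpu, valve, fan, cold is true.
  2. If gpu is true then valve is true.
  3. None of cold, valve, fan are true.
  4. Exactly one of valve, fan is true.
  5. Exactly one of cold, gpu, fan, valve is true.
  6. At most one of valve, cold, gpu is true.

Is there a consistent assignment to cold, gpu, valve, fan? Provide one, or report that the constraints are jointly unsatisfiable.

Case fan = True:
  Constraint (3) is violated (fan=T) — contradiction.
Case fan = False:
  (3) forces cold = False.
  (3) forces valve = False.
  Constraint (4) is violated (valve=F, fan=F) — contradiction.
Both cases fail — unsatisfiable.

The formula is unsatisfiable.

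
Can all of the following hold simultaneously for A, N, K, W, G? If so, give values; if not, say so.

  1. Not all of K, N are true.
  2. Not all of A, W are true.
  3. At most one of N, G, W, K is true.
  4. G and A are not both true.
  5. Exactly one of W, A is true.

A: True, N: False, K: False, W: False, G: False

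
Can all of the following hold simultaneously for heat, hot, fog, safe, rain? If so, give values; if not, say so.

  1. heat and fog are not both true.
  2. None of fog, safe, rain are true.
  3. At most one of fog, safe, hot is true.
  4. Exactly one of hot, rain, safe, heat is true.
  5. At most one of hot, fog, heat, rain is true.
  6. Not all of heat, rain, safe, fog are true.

heat = False, hot = True, fog = False, safe = False, rain = False

  (1) heat=F, fog=F — not both ✓
  (2) {fog, safe, rain}: 0 true — none ✓
  (3) {fog, safe, hot}: 1 true — at most one ✓
  (4) {hot, rain, safe, heat}: 1 true — exactly one ✓
  (5) {hot, fog, heat, rain}: 1 true — at most one ✓
  (6) {heat, rain, safe, fog}: 0/4 true — not all ✓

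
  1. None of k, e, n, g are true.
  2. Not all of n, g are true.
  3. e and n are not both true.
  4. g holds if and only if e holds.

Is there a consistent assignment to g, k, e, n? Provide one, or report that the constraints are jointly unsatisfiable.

g = False; k = False; e = False; n = False

  (1) {k, e, n, g}: 0 true — none ✓
  (2) {n, g}: 0/2 true — not all ✓
  (3) e=F, n=F — not both ✓
  (4) g=F, e=F — same ✓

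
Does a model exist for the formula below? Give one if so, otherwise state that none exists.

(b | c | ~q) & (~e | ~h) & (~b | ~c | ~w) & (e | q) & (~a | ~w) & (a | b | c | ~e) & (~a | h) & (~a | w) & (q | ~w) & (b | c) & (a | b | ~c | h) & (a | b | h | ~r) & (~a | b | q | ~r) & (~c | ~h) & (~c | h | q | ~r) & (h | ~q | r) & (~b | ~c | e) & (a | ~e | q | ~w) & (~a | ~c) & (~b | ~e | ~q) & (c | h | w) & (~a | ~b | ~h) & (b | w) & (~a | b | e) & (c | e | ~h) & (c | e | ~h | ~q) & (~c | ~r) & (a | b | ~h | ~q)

Set w = True.
  then (~a | ~w) forces a = False.
  then (q | ~w) forces q = True.
Set c = False.
  then (b | c | ~q) forces b = True.
  then (~b | ~e | ~q) forces e = False.
  then (c | e | ~h) forces h = False.
  then (h | ~q | r) forces r = True.
All clauses satisfied.

w: True, c: False, h: False, e: False, b: True, q: True, r: True, a: False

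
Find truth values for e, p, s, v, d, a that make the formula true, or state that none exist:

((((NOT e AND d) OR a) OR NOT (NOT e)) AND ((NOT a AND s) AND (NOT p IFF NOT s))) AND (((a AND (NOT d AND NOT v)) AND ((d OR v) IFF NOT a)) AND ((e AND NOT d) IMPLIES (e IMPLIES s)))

Unsatisfiable — no assignment works.

Case a = True: the conjunct NOT a is False.
Case a = False: the conjunct a is False.
Both cases fail — unsatisfiable.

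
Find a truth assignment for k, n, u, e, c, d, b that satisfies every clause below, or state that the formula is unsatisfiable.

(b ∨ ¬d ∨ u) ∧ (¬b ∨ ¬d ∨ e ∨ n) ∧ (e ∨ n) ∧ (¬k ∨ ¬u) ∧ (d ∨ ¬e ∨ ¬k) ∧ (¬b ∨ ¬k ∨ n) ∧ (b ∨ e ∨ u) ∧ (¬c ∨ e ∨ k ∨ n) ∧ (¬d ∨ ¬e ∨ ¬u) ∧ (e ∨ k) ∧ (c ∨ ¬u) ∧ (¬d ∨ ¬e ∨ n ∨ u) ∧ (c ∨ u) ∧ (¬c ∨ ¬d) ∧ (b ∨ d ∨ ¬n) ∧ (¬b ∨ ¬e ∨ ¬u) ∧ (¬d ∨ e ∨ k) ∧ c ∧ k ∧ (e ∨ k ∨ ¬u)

k=T; n=T; u=F; e=F; c=T; d=F; b=T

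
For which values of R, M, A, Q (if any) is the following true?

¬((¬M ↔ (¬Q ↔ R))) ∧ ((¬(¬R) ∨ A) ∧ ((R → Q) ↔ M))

R: False; M: True; A: True; Q: True

  ¬((¬M ↔ (¬Q ↔ R))) = True
    ¬M ↔ (¬Q ↔ R) = False
      ¬M = False
      ¬Q ↔ R = True
        ¬Q = False
  (¬(¬R) ∨ A) ∧ ((R → Q) ↔ M) = True
    ¬(¬R) ∨ A = True
      ¬(¬R) = False
        ¬R = True
    (R → Q) ↔ M = True
      R → Q = True
Both conjuncts True, so the formula holds.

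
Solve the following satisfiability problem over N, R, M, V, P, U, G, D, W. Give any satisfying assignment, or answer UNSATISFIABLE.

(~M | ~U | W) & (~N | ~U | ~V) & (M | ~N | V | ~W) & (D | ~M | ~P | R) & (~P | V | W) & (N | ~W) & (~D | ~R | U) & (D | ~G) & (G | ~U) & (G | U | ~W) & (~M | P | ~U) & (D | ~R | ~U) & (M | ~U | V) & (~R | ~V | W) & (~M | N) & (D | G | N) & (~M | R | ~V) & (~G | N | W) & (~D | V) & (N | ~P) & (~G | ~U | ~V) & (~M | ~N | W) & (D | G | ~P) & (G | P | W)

N = True, R = False, M = False, V = True, P = True, U = False, G = True, D = True, W = True

Set N = True.
Set R = False.
Set M = False.
Set V = True.
  then (~N | ~U | ~V) forces U = False.
Set P = True.
Set G = True.
  then (D | ~G) forces D = True.
Set W = True.
All clauses satisfied.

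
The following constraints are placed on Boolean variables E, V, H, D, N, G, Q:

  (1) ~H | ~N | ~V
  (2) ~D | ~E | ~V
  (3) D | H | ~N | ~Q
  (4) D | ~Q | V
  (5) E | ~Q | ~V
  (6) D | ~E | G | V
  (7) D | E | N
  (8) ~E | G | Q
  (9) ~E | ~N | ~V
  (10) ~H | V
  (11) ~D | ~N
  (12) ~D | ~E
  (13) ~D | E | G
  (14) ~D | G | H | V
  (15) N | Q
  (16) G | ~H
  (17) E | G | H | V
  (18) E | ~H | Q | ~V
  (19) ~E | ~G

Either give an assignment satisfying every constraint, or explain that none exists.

Set E = False.
Set V = False.
  then (~H | V) forces H = False.
  then (E | G | H | V) forces G = True.
Set D = False.
  then (D | ~Q | V) forces Q = False.
  then (D | E | N) forces N = True.
All clauses satisfied.

E = False, V = False, H = False, D = False, N = True, G = True, Q = False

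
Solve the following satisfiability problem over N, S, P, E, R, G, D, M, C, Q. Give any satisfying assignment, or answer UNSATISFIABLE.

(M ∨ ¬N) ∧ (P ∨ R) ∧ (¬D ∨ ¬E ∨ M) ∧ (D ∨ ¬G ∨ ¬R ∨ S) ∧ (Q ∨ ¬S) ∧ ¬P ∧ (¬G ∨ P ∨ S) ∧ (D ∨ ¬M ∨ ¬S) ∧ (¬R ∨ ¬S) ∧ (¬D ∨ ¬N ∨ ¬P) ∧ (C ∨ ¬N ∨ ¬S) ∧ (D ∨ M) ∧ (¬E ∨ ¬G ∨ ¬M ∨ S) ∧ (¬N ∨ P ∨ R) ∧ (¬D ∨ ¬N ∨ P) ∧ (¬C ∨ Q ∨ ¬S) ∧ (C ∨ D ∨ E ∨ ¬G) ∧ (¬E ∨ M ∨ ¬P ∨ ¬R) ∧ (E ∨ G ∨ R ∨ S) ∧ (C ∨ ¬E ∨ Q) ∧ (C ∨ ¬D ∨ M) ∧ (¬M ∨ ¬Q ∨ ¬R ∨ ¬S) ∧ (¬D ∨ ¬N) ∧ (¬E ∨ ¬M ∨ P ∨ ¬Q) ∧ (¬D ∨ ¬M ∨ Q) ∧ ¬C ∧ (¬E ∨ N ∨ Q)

Unit clause (¬P) forces P = False.
Unit clause (¬C) forces C = False.
In (P ∨ R) only R is left, so R = True.
In (¬R ∨ ¬S) only ¬S is left, so S = False.
In (¬G ∨ P ∨ S) only ¬G is left, so G = False.
Set N = False.
Try E = True:
  (C ∨ ¬E ∨ Q) forces Q = True.
  (¬E ∨ ¬M ∨ P ∨ ¬Q) forces M = False.
  (¬D ∨ ¬E ∨ M) forces D = False.
  clause (D ∨ M) is falsified — backtrack.
So E = False.
Set D = False.
  then (D ∨ M) forces M = True.
Set Q = True.
All clauses satisfied.

N = False, S = False, P = False, E = False, R = True, G = False, D = False, M = True, C = False, Q = True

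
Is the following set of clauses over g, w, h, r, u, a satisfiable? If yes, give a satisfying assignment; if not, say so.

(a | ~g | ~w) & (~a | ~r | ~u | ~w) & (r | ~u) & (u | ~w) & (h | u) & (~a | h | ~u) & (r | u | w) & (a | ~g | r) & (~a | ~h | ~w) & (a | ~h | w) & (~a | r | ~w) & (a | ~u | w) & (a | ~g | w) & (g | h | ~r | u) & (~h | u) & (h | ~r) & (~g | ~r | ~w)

g = False; w = True; h = True; r = True; u = True; a = False

Set g = False.
Set w = True.
  then (u | ~w) forces u = True.
  then (r | ~u) forces r = True.
  then (h | ~r) forces h = True.
  then (~a | ~r | ~u | ~w) forces a = False.
All clauses satisfied.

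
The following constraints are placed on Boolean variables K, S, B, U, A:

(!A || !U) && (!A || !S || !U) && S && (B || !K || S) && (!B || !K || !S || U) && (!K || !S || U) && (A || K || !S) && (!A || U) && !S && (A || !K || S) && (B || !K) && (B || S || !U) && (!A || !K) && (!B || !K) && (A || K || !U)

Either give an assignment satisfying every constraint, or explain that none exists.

Unsatisfiable — no assignment works.

Case S = True:
  Clause (!S) is falsified — contradiction.
Case S = False:
  Clause (S) is falsified — contradiction.
Both cases fail, so the formula is unsatisfiable.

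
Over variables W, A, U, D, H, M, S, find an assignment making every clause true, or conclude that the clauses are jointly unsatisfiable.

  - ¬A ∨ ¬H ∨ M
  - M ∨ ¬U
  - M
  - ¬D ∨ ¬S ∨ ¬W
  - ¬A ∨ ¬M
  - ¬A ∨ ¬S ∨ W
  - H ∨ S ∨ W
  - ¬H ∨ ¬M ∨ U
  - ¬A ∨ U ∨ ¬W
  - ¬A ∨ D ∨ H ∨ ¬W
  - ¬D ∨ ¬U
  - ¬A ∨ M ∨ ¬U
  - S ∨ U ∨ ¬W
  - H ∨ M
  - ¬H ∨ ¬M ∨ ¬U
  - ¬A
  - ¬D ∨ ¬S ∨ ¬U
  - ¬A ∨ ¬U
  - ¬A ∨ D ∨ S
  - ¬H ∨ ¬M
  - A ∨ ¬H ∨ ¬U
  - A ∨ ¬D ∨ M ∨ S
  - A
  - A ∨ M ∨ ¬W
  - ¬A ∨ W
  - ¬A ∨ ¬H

Unsatisfiable — no assignment works.

Case A = True:
  Clause (¬A) is falsified — contradiction.
Case A = False:
  Clause (A) is falsified — contradiction.
Both cases fail, so the formula is unsatisfiable.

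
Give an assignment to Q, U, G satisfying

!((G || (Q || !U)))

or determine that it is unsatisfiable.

Q=F, U=T, G=F

  !((G || (Q || !U))) = True
    G || (Q || !U) = False
      Q || !U = False
        !U = False
The formula evaluates to True.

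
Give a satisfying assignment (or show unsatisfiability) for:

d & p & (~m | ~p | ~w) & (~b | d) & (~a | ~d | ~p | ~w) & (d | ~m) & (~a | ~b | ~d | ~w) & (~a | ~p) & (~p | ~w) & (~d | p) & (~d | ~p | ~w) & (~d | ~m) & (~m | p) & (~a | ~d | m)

w = False; b = True; m = False; a = False; d = True; p = True

Unit clause (d) forces d = True.
Unit clause (p) forces p = True.
In (~a | ~p) only ~a is left, so a = False.
In (~p | ~w) only ~w is left, so w = False.
In (~d | ~m) only ~m is left, so m = False.
Set b = True.
All clauses satisfied.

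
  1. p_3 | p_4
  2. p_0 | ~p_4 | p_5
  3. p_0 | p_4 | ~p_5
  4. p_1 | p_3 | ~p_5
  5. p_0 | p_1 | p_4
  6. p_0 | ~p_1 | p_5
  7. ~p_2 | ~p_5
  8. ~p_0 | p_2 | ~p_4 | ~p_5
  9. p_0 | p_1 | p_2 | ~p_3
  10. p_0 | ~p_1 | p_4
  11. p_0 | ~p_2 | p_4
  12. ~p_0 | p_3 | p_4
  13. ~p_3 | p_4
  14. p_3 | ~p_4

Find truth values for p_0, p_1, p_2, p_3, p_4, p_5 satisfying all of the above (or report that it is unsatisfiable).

p_0 = True; p_1 = False; p_2 = False; p_3 = True; p_4 = True; p_5 = False

Set p_0 = True.
Set p_1 = False.
Set p_2 = False.
Set p_3 = True.
  then (~p_3 | p_4) forces p_4 = True.
  then (~p_0 | p_2 | ~p_4 | ~p_5) forces p_5 = False.
All clauses satisfied.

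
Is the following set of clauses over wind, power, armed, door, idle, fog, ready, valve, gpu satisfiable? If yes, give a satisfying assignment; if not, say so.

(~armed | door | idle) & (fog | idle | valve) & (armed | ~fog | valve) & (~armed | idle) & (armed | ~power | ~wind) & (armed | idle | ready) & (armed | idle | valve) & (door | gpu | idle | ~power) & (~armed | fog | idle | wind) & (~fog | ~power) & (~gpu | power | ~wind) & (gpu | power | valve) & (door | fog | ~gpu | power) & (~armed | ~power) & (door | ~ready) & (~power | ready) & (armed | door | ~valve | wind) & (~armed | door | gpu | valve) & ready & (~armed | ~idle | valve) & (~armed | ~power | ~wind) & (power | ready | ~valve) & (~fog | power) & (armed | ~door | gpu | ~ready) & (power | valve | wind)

Unit clause (ready) forces ready = True.
In (door | ~ready) only door is left, so door = True.
Set wind = False.
Set power = True.
  then (~fog | ~power) forces fog = False.
  then (~armed | ~power) forces armed = False.
  then (armed | ~door | gpu | ~ready) forces gpu = True.
Set idle = True.
Set valve = True.
All clauses satisfied.

wind=F, power=T, armed=F, door=T, idle=T, fog=F, ready=T, valve=T, gpu=T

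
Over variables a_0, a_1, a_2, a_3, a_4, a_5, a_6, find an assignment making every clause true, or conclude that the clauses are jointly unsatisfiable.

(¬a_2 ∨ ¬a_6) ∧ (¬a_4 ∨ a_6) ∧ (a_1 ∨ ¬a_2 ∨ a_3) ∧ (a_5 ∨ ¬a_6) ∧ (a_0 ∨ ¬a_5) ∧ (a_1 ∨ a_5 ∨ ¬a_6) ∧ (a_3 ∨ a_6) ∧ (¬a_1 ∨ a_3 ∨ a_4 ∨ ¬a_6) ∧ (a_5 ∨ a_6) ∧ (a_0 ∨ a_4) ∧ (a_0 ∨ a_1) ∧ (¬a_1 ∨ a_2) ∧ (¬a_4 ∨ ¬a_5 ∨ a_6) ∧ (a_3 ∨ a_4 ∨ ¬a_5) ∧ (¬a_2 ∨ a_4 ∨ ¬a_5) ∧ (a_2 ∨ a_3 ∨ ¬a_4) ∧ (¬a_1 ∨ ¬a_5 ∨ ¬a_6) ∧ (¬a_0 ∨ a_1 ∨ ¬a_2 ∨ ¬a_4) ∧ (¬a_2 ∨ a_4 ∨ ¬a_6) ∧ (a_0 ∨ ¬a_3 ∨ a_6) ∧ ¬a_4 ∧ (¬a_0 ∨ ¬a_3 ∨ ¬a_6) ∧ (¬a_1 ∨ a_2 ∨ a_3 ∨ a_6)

Unit clause (¬a_4) forces a_4 = False.
In (a_0 ∨ a_4) only a_0 is left, so a_0 = True.
Try a_1 = True:
  (¬a_1 ∨ a_2) forces a_2 = True.
  (¬a_2 ∨ ¬a_6) forces a_6 = False.
  (a_3 ∨ a_6) forces a_3 = True.
  (a_5 ∨ a_6) forces a_5 = True.
  clause (¬a_2 ∨ a_4 ∨ ¬a_5) is falsified — backtrack.
So a_1 = False.
Try a_2 = True:
  (¬a_2 ∨ ¬a_6) forces a_6 = False.
  (a_1 ∨ ¬a_2 ∨ a_3) forces a_3 = True.
  (a_5 ∨ a_6) forces a_5 = True.
  clause (¬a_2 ∨ a_4 ∨ ¬a_5) is falsified — backtrack.
So a_2 = False.
Set a_3 = True.
  then (¬a_0 ∨ ¬a_3 ∨ ¬a_6) forces a_6 = False.
  then (a_5 ∨ a_6) forces a_5 = True.
All clauses satisfied.

a_0 = True, a_1 = False, a_2 = False, a_3 = True, a_4 = False, a_5 = True, a_6 = False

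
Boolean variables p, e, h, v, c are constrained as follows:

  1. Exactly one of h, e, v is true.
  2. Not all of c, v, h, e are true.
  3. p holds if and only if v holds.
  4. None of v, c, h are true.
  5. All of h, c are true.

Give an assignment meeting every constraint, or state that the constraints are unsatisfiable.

Unsatisfiable — no assignment works.

Case h = True:
  Constraint (4) is violated (h=T) — contradiction.
Case h = False:
  Constraint (5) is violated (h=F) — contradiction.
Both cases fail — unsatisfiable.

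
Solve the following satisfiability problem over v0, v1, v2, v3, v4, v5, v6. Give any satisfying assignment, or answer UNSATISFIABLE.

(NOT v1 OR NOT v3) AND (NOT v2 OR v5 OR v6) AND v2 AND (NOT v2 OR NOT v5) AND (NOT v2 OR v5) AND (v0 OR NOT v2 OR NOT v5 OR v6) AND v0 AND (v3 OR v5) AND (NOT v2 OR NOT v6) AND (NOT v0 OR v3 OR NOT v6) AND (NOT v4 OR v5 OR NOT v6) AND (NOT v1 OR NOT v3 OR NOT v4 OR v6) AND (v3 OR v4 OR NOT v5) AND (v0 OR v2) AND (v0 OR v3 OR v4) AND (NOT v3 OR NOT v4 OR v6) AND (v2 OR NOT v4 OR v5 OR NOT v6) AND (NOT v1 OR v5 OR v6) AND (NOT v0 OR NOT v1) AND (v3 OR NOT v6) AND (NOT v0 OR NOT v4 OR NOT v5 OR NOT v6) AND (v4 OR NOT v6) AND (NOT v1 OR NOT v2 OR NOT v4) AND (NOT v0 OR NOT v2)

Unsatisfiable — no assignment works.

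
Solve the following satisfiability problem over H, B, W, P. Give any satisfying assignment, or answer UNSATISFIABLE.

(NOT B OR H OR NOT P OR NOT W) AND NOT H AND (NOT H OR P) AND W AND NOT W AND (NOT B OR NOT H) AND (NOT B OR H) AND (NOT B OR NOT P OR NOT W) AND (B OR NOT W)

Unsatisfiable — no assignment works.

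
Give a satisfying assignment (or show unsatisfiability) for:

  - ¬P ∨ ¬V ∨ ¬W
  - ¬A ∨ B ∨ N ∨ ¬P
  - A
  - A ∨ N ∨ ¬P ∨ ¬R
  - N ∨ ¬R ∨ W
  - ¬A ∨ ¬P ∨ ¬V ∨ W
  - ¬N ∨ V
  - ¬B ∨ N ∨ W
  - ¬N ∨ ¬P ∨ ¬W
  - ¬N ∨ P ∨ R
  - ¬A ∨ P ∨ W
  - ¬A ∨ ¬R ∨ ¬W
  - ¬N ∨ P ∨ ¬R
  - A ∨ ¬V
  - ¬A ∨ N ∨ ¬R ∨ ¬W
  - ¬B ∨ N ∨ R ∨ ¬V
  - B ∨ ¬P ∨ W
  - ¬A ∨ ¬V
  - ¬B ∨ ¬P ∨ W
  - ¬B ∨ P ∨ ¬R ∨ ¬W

Unit clause (A) forces A = True.
In (¬A ∨ ¬V) only ¬V is left, so V = False.
In (¬N ∨ V) only ¬N is left, so N = False.
Set P = False.
  then (¬A ∨ P ∨ W) forces W = True.
  then (¬A ∨ ¬R ∨ ¬W) forces R = False.
Set B = True.
All clauses satisfied.

P = False, W = True, B = True, N = False, R = False, V = False, A = True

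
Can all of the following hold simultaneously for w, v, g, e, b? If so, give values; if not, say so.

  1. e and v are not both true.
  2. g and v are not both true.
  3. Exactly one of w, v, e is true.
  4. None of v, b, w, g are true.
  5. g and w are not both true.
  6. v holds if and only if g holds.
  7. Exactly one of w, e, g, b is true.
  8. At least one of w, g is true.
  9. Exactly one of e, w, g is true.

Case g = True:
  Constraint (4) is violated (g=T) — contradiction.
Case g = False:
  (4) forces v = False.
  (4) forces b = False.
  (4) forces w = False.
  Constraint (8) is violated (w=F, g=F) — contradiction.
Both cases fail — unsatisfiable.

Unsatisfiable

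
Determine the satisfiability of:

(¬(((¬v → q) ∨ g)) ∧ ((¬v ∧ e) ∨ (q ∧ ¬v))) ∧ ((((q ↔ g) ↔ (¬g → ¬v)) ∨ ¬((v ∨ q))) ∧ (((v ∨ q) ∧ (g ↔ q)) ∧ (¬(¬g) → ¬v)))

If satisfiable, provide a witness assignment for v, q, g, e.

No satisfying assignment exists.

Case v = True: the conjunct ¬(((¬v → q) ∨ g)) becomes ¬((True ∨ g)) = False.
Case v = False: the formula simplifies to (¬((q ∨ g)) ∧ (e ∨ q)) ∧ (((q ↔ g) ∨ ¬q) ∧ (q ∧ (g ↔ q))).
  q = True: the conjunct ¬((q ∨ g)) becomes ¬((True ∨ g)) = False.
  q = False: the conjunct q is False.
Both cases fail — unsatisfiable.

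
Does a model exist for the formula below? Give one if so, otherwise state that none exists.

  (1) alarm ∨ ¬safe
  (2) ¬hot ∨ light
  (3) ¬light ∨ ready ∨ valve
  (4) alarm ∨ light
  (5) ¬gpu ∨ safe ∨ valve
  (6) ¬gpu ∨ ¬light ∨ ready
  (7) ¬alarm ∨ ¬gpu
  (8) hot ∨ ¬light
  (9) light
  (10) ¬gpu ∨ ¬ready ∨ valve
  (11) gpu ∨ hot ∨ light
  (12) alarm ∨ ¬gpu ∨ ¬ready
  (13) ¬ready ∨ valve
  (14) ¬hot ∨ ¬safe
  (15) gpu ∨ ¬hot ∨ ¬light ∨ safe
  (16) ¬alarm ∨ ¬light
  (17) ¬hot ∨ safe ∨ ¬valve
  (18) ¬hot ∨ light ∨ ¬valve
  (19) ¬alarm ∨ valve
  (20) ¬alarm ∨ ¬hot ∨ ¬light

The formula is unsatisfiable.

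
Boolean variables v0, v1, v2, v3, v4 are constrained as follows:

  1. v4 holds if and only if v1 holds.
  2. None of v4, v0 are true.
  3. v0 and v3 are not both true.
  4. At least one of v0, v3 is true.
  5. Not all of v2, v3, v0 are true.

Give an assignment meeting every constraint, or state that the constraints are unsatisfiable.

v0 = False, v1 = False, v2 = False, v3 = True, v4 = False

  (1) v4=F, v1=F — same ✓
  (2) {v4, v0}: 0 true — none ✓
  (3) v0=F, v3=T — not both ✓
  (4) {v0, v3}: 1 true — at least one ✓
  (5) {v2, v3, v0}: 1/3 true — not all ✓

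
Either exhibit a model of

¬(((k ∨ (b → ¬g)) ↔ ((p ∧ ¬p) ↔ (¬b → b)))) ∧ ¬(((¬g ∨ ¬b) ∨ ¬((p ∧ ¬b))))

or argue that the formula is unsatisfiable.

The conjunct ¬(((¬g ∨ ¬b) ∨ ¬((p ∧ ¬b)))) is unsatisfiable on its own:
  b=F, p=F, g=F: evaluates to False.
  b=F, p=F, g=T: evaluates to False.
  b=F, p=T, g=F: evaluates to False.
  b=F, p=T, g=T: evaluates to False.
  b=T, p=F, g=F: evaluates to False.
  b=T, p=F, g=T: evaluates to False.
  b=T, p=T, g=F: evaluates to False.
  b=T, p=T, g=T: evaluates to False.
So the whole conjunction is unsatisfiable.

Unsatisfiable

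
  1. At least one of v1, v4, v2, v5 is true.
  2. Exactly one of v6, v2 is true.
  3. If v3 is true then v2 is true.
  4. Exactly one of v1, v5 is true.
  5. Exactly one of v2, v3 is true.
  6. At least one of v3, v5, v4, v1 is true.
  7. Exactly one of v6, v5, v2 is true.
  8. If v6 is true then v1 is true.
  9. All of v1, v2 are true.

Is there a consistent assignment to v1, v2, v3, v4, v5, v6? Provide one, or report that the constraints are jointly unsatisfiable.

v1 = True; v2 = True; v3 = False; v4 = False; v5 = False; v6 = False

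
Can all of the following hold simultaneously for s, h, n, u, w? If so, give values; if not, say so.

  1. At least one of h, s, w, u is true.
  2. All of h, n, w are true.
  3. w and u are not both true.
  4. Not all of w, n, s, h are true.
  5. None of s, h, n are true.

Case h = True:
  Constraint (5) is violated (h=T) — contradiction.
Case h = False:
  Constraint (2) is violated (h=F) — contradiction.
Both cases fail — unsatisfiable.

No satisfying assignment exists.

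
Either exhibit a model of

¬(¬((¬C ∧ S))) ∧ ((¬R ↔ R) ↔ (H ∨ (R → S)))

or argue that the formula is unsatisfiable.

The formula is unsatisfiable.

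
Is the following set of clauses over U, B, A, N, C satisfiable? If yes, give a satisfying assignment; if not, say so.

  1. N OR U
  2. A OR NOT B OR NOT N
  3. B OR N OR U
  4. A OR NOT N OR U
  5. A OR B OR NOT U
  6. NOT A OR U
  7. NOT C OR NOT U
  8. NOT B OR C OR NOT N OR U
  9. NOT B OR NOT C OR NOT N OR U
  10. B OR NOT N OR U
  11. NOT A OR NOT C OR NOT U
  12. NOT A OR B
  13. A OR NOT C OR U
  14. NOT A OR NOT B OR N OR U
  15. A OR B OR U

U = True, B = True, A = False, N = False, C = False

Set U = True.
  then (NOT C OR NOT U) forces C = False.
Try B = False:
  (A OR B OR NOT U) forces A = True.
  clause (NOT A OR B) is falsified — backtrack.
So B = True.
Set A = False.
  then (A OR NOT B OR NOT N) forces N = False.
All clauses satisfied.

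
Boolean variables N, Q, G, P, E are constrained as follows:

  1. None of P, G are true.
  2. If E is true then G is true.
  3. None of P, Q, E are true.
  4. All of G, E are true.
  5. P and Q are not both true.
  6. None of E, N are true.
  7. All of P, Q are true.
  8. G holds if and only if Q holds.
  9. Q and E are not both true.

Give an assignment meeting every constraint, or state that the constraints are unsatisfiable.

Case Q = True:
  Constraint (3) is violated (Q=T) — contradiction.
Case Q = False:
  Constraint (7) is violated (Q=F) — contradiction.
Both cases fail — unsatisfiable.

Unsatisfiable — no assignment works.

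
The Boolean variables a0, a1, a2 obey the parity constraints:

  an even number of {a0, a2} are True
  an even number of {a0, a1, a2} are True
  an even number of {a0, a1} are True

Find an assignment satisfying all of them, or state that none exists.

a0 = False; a1 = False; a2 = False

{a0, a2}: 0 true → even ✓
{a0, a1, a2}: 0 true → even ✓
{a0, a1}: 0 true → even ✓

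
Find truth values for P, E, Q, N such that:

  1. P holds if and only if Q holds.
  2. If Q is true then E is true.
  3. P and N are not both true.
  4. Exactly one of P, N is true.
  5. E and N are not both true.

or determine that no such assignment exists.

P: False, E: False, Q: False, N: True

  (1) P=F, Q=F — same ✓
  (2) Q=F ⇒ E: vacuous ✓
  (3) P=F, N=T — not both ✓
  (4) {P, N}: 1 true — exactly one ✓
  (5) E=F, N=T — not both ✓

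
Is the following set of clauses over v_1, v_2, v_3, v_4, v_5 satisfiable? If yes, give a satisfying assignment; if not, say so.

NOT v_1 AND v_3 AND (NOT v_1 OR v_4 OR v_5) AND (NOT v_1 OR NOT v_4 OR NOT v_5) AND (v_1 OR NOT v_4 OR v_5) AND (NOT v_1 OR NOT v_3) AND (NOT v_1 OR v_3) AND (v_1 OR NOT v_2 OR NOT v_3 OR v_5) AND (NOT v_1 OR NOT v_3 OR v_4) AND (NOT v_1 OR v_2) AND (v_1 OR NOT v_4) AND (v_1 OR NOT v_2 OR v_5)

v_1 = False, v_2 = False, v_3 = True, v_4 = False, v_5 = True

Unit clause (NOT v_1) forces v_1 = False.
Unit clause (v_3) forces v_3 = True.
In (v_1 OR NOT v_4) only NOT v_4 is left, so v_4 = False.
Set v_2 = False.
Set v_5 = True.
All clauses satisfied.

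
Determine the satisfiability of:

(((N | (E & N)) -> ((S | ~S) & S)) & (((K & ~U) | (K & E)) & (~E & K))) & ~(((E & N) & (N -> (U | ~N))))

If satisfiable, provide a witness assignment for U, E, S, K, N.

U=F, E=F, S=T, K=T, N=F

  ((N | (E & N)) -> ((S | ~S) & S)) & (((K & ~U) | (K & E)) & (~E & K)) = True
    (N | (E & N)) -> ((S | ~S) & S) = True
      N | (E & N) = False
        E & N = False
      (S | ~S) & S = True
        S | ~S = True
          ~S = False
    ((K & ~U) | (K & E)) & (~E & K) = True
      (K & ~U) | (K & E) = True
        K & ~U = True
          ~U = True
        K & E = False
      ~E & K = True
        ~E = True
  ~(((E & N) & (N -> (U | ~N)))) = True
    (E & N) & (N -> (U | ~N)) = False
      E & N = False
      N -> (U | ~N) = True
        U | ~N = True
          ~N = True
Both conjuncts True, so the formula holds.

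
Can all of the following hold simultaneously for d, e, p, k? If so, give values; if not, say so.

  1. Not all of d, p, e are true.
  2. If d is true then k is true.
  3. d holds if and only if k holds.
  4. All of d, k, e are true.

d = True, e = True, p = False, k = True

  (1) {d, p, e}: 2/3 true — not all ✓
  (2) d=T ⇒ k: T ✓
  (3) d=T, k=T — same ✓
  (4) {d, k, e}: all 3 true ✓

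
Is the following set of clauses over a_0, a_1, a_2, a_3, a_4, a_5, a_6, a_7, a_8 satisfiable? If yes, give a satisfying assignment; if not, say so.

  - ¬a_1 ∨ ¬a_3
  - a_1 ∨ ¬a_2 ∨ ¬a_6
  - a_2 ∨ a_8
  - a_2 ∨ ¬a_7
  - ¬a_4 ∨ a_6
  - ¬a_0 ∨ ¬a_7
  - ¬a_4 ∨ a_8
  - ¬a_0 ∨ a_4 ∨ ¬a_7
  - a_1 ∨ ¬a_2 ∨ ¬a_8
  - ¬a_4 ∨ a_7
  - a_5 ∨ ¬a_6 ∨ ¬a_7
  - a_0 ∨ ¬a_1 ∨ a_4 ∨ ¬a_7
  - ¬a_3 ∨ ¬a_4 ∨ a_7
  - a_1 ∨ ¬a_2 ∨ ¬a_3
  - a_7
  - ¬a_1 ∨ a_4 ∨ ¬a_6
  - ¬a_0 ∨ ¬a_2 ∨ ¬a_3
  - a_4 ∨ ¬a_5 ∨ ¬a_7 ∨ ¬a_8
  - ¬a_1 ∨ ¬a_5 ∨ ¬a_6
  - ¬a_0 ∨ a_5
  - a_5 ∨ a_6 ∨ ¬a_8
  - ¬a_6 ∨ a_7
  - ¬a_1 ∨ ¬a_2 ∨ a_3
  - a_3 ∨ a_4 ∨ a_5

a_0 = False; a_1 = False; a_2 = True; a_3 = False; a_4 = False; a_5 = True; a_6 = False; a_7 = True; a_8 = False

Unit clause (a_7) forces a_7 = True.
In (a_2 ∨ ¬a_7) only a_2 is left, so a_2 = True.
In (¬a_0 ∨ ¬a_7) only ¬a_0 is left, so a_0 = False.
Set a_1 = False.
  then (a_1 ∨ ¬a_2 ∨ ¬a_6) forces a_6 = False.
  then (¬a_4 ∨ a_6) forces a_4 = False.
  then (a_1 ∨ ¬a_2 ∨ ¬a_8) forces a_8 = False.
  then (a_1 ∨ ¬a_2 ∨ ¬a_3) forces a_3 = False.
  then (a_3 ∨ a_4 ∨ a_5) forces a_5 = True.
All clauses satisfied.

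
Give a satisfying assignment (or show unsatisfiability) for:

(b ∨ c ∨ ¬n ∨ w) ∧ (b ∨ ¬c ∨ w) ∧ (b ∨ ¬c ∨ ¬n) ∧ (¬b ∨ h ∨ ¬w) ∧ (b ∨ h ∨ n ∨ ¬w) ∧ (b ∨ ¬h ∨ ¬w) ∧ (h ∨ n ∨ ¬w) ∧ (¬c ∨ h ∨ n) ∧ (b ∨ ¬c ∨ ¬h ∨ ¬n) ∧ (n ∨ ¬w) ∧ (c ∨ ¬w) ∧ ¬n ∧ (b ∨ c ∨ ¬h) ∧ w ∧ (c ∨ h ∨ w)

Case w = True:
  (n ∨ ¬w) forces n = True.
  Clause (¬n) is falsified — contradiction.
Case w = False:
  Clause (w) is falsified — contradiction.
Both cases fail, so the formula is unsatisfiable.

The formula is unsatisfiable.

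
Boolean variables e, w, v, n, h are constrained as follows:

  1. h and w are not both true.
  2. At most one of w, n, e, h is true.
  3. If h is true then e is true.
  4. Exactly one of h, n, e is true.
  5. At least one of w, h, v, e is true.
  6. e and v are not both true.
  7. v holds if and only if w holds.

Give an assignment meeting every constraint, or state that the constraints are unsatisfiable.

e = True, w = False, v = False, n = False, h = False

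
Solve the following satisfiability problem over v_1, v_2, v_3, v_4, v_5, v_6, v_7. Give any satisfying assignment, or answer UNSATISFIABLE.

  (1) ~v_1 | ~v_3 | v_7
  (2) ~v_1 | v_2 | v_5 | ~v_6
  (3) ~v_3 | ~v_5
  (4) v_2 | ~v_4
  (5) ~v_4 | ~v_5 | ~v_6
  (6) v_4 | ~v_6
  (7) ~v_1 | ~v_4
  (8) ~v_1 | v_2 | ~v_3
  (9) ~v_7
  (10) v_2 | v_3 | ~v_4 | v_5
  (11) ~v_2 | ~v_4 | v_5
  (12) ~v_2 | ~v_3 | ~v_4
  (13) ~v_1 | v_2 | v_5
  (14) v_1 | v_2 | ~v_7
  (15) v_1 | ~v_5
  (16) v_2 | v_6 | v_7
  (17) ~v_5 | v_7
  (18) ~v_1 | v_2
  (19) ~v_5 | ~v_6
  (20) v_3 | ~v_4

Unit clause (~v_7) forces v_7 = False.
In (~v_5 | v_7) only ~v_5 is left, so v_5 = False.
Set v_1 = True.
  then (~v_1 | ~v_3 | v_7) forces v_3 = False.
  then (~v_1 | ~v_4) forces v_4 = False.
  then (~v_1 | v_2 | v_5) forces v_2 = True.
  then (v_4 | ~v_6) forces v_6 = False.
All clauses satisfied.

v_1: True, v_2: True, v_3: False, v_4: False, v_5: False, v_6: False, v_7: False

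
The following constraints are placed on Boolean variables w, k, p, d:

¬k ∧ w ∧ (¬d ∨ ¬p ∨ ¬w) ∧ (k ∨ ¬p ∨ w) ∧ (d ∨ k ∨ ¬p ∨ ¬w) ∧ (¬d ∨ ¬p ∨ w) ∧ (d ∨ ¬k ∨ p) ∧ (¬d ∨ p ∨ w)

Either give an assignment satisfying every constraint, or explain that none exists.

w = True, k = False, p = False, d = True

Unit clause (¬k) forces k = False.
Unit clause (w) forces w = True.
Try p = True:
  (¬d ∨ ¬p ∨ ¬w) forces d = False.
  clause (d ∨ k ∨ ¬p ∨ ¬w) is falsified — backtrack.
So p = False.
Set d = True.
Check each clause:
  (¬k): ¬k holds.
  (w): w holds.
  (¬d ∨ ¬p ∨ ¬w): ¬p holds.
  (k ∨ ¬p ∨ w): ¬p holds.
  (d ∨ k ∨ ¬p ∨ ¬w): d holds.
  (¬d ∨ ¬p ∨ w): ¬p holds.
  (d ∨ ¬k ∨ p): d holds.
  (¬d ∨ p ∨ w): w holds.
All clauses satisfied.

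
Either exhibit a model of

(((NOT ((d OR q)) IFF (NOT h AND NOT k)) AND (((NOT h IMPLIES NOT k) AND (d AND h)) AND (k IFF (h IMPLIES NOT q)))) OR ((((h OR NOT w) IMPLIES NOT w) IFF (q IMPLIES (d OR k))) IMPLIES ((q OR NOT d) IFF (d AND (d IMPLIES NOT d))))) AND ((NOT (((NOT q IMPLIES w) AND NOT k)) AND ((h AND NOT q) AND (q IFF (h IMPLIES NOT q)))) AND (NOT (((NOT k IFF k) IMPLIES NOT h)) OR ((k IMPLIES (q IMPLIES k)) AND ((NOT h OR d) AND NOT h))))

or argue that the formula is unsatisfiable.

No satisfying assignment exists.

Case q = True: the conjunct NOT q is False.
Case q = False: the conjunct q IFF (h IMPLIES NOT q) becomes False IFF (h IMPLIES True) = False.
Both cases fail — unsatisfiable.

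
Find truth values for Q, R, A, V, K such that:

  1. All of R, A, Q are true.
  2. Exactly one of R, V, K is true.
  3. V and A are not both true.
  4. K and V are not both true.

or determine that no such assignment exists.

Q = True, R = True, A = True, V = False, K = False

  (1) {R, A, Q}: all 3 true ✓
  (2) {R, V, K}: 1 true — exactly one ✓
  (3) V=F, A=T — not both ✓
  (4) K=F, V=F — not both ✓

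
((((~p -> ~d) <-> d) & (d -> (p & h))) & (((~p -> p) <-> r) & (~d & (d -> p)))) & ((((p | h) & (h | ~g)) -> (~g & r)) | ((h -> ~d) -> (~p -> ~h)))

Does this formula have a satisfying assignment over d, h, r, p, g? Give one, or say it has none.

Case d = True: the conjunct ~d is False.
Case d = False: the conjunct (~p -> ~d) <-> d becomes (~p -> True) <-> False = False.
Both cases fail — unsatisfiable.

Unsatisfiable — no assignment works.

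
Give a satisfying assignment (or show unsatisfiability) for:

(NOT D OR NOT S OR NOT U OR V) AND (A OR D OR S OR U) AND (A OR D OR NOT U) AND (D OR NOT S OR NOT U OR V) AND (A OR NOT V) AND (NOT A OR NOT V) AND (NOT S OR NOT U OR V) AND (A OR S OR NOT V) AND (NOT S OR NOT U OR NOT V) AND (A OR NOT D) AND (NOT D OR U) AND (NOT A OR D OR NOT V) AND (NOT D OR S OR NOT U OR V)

Try D = True:
  (A OR NOT D) forces A = True.
  (NOT A OR NOT V) forces V = False.
  (NOT D OR U) forces U = True.
  (NOT D OR NOT S OR NOT U OR V) forces S = False.
  clause (NOT D OR S OR NOT U OR V) is falsified — backtrack.
So D = False.
Set U = False.
Set A = True.
  then (NOT A OR NOT V) forces V = False.
Set S = False.
All clauses satisfied.

D = False, U = False, A = True, S = False, V = False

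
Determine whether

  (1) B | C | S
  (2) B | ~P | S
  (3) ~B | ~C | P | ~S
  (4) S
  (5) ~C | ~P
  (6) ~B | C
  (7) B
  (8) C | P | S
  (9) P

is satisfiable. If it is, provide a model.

Case S = True:
  (B) forces B = True.
  (~B | C) forces C = True.
  (~B | ~C | P | ~S) forces P = True.
  Clause (~C | ~P) is falsified — contradiction.
Case S = False:
  Clause (S) is falsified — contradiction.
Both cases fail, so the formula is unsatisfiable.

The formula is unsatisfiable.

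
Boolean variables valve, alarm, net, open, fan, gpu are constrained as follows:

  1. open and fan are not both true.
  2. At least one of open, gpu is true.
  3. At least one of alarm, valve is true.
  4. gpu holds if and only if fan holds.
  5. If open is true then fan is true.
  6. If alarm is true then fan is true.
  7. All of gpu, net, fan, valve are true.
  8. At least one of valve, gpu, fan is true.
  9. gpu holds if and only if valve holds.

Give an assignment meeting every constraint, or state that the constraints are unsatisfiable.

valve = True; alarm = True; net = True; open = False; fan = True; gpu = True

  (1) open=F, fan=T — not both ✓
  (2) {open, gpu}: 1 true — at least one ✓
  (3) {alarm, valve}: 2 true — at least one ✓
  (4) gpu=T, fan=T — same ✓
  (5) open=F ⇒ fan: vacuous ✓
  (6) alarm=T ⇒ fan: T ✓
  (7) {gpu, net, fan, valve}: all 4 true ✓
  (8) {valve, gpu, fan}: 3 true — at least one ✓
  (9) gpu=T, valve=T — same ✓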